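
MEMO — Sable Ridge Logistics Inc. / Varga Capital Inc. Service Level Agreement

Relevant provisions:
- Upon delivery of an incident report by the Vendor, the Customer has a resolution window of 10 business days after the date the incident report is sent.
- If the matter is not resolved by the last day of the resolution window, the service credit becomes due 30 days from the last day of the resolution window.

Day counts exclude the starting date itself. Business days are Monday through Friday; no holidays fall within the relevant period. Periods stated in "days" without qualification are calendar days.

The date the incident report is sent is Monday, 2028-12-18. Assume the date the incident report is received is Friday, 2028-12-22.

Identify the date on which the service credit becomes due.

The last day of the resolution window: counting 10 business days from Monday, 2028-12-18 (Dec 19, Dec 20, Dec 21, Dec 22, Dec 25, Dec 26, Dec 27, Dec 28, Dec 29, Jan 1, skipping weekends) reaches Monday, 2029-01-01.
The date on which the service credit becomes due: 30 calendar days after 2029-01-01 is 2029-01-31.

2029-01-31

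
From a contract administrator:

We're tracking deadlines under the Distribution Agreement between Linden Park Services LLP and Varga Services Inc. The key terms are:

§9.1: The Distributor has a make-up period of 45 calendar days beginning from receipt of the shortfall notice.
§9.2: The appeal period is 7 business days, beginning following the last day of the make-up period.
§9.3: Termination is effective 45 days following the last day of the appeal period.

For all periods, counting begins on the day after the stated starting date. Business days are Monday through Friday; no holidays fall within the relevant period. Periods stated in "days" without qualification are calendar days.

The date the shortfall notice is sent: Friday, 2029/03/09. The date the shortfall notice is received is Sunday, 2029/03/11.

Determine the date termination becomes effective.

2029/06/18

The last day of the make-up period: 2029/03/11 + 45 days = 2029/04/25.
The last day of the appeal period: counting 7 business days from Wednesday, 2029/04/25 (Apr 26, Apr 27, Apr 30, May 1, May 2, May 3, May 4, skipping weekends) reaches Friday, 2029/05/04.
Adding 45 calendar days to 2029/05/04 gives 2029/06/18, which is the date termination becomes effective.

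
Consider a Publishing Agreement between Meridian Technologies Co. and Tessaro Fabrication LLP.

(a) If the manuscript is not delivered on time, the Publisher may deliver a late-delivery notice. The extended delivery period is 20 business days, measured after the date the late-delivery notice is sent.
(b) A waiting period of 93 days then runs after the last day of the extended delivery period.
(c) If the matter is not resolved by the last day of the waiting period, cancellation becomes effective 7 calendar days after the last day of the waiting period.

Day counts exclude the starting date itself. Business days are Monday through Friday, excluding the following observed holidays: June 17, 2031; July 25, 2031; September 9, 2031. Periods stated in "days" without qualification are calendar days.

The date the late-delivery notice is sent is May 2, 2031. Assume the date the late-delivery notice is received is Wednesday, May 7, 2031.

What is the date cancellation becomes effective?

The last day of the extended delivery period: 20 business days after Friday, May 2, 2031, skipping weekends — May 5, May 6, May 7, May 8, …, May 28, May 29, May 30 — lands on Friday, May 30, 2031.
The last day of the waiting period: 93 calendar days after May 30, 2031 is August 31, 2031.
The date cancellation becomes effective: 7 calendar days after August 31, 2031 is September 7, 2031.

September 7, 2031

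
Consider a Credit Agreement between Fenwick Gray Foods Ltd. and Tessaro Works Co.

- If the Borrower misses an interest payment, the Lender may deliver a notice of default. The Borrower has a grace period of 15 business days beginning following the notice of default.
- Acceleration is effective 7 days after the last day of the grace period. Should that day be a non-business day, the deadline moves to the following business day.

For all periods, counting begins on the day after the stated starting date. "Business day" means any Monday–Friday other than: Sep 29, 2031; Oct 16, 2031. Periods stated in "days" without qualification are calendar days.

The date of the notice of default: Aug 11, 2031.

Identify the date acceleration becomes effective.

Sep 8, 2031

The last day of the grace period: counting 15 business days from Monday, Aug 11, 2031 (Aug 12, Aug 13, Aug 14, Aug 15, …, Aug 28, Aug 29, Sep 1, skipping weekends) reaches Monday, Sep 1, 2031.
The date acceleration becomes effective: Sep 1, 2031 + 7 days = Sep 8, 2031. Sep 8, 2031 is a Monday and is not a listed holiday, so no roll-forward applies.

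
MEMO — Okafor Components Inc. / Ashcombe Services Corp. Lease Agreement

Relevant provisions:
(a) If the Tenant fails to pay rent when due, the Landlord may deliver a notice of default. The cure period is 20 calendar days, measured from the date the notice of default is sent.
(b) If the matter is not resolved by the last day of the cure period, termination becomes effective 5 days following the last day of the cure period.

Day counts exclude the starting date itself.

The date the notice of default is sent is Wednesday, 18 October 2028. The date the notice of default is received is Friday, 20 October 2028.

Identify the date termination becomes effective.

12 November 2028

Adding 20 calendar days to 18 October 2028 gives 7 November 2028, which is the last day of the cure period.
The date termination becomes effective: 5 calendar days after 7 November 2028 is 12 November 2028.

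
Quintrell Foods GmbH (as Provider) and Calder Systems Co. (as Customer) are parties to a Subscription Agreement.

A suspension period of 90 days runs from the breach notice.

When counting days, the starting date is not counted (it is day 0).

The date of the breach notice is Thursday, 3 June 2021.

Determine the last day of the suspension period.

1 September 2021

The last day of the suspension period: 3 June 2021 + 90 days = 1 September 2021.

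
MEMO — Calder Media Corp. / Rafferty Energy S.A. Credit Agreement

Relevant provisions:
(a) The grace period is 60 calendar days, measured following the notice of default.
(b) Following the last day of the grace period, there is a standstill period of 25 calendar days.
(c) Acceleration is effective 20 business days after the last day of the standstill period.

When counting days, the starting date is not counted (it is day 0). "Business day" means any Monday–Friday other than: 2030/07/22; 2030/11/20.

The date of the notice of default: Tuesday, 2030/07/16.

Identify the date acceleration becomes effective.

2030/11/06

Adding 60 calendar days to 2030/07/16 gives 2030/09/14, which is the last day of the grace period.
The last day of the standstill period: 2030/09/14 + 25 days = 2030/10/09.
The date acceleration becomes effective: 20 business days after Wednesday, 2030/10/09, skipping weekends — Oct 10, Oct 11, Oct 14, Oct 15, …, Nov 4, Nov 5, Nov 6 — lands on Wednesday, 2030/11/06.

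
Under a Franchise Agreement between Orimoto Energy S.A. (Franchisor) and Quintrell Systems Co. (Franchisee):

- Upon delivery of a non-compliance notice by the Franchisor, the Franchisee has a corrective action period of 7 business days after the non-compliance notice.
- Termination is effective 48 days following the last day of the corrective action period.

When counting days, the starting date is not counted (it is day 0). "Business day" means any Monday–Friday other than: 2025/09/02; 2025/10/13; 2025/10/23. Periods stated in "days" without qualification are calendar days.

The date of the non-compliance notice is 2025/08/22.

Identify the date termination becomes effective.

The last day of the corrective action period: 7 business days after Friday, 2025/08/22, skipping weekends and the listed holiday on Sep 2 — Aug 25, Aug 26, Aug 27, Aug 28, Aug 29, Sep 1, Sep 3 — lands on Wednesday, 2025/09/03.
The date termination becomes effective: 2025/09/03 + 48 days = 2025/10/21.

2025/10/21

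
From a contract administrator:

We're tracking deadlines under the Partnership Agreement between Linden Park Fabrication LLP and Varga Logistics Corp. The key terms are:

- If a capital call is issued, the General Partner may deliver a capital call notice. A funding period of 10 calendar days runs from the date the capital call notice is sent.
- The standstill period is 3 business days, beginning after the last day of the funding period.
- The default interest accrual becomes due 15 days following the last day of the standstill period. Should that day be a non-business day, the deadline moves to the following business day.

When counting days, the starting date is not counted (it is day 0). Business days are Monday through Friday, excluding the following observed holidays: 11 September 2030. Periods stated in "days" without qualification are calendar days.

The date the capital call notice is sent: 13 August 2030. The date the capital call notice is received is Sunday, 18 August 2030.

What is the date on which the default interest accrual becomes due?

12 September 2030

The last day of the funding period: 13 August 2030 + 10 days = 23 August 2030.
The last day of the standstill period: 3 business days after Friday, 23 August 2030, skipping weekends — Aug 26, Aug 27, Aug 28 — lands on Wednesday, 28 August 2030.
The date on which the default interest accrual becomes due: 15 calendar days after 28 August 2030 is 12 September 2030. 12 September 2030 is a Thursday and is not a listed holiday, so no roll-forward applies.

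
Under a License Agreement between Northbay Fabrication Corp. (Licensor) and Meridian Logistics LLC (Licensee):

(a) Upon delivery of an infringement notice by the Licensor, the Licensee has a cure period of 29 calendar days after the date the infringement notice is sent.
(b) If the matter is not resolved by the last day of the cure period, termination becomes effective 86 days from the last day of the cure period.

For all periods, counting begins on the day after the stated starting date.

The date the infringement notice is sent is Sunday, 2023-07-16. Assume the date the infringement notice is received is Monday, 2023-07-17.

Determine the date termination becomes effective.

2023-11-08

Adding 29 calendar days to 2023-07-16 gives 2023-08-14, which is the last day of the cure period.
The date termination becomes effective: 86 calendar days after 2023-08-14 is 2023-11-08.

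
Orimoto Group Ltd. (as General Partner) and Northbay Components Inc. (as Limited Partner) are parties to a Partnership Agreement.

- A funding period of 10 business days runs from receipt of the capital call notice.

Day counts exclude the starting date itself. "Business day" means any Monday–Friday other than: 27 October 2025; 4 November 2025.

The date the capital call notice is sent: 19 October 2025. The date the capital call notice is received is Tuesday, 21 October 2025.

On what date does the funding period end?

From Tuesday, 21 October 2025, 10 business days (Oct 22, Oct 23, Oct 24, Oct 28, Oct 29, Oct 30, Oct 31, Nov 3, Nov 5, Nov 6, skipping weekends and the listed holidays on Oct 27, Nov 4) brings us to Thursday, 6 November 2025, which is the last day of the funding period.

6 November 2025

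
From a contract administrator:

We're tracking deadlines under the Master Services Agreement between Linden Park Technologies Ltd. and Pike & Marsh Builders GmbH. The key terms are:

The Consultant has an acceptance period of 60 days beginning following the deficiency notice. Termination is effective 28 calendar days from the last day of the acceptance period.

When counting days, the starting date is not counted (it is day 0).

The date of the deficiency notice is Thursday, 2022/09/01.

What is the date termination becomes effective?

2022/11/28

The last day of the acceptance period: 60 calendar days after 2022/09/01 is 2022/10/31.
The date termination becomes effective: 28 calendar days after 2022/10/31 is 2022/11/28.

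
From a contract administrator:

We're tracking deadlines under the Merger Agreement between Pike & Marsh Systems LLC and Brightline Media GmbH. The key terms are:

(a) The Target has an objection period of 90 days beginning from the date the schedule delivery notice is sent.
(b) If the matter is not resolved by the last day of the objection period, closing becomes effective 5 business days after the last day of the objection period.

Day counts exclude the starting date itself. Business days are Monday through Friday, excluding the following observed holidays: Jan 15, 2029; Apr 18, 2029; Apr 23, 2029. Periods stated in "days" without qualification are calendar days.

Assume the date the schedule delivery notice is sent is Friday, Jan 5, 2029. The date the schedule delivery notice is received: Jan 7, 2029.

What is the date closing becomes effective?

Apr 12, 2029

The last day of the objection period: 90 calendar days after Jan 5, 2029 is Apr 5, 2029.
From Thursday, Apr 5, 2029, 5 business days (Apr 6, Apr 9, Apr 10, Apr 11, Apr 12, skipping weekends) brings us to Thursday, Apr 12, 2029, which is the date closing becomes effective.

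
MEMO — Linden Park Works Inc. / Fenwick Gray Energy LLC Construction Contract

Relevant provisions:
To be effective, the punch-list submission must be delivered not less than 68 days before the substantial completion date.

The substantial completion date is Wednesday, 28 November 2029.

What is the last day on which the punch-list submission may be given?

21 September 2029

Counting back 68 calendar days from 28 November 2029 gives 21 September 2029.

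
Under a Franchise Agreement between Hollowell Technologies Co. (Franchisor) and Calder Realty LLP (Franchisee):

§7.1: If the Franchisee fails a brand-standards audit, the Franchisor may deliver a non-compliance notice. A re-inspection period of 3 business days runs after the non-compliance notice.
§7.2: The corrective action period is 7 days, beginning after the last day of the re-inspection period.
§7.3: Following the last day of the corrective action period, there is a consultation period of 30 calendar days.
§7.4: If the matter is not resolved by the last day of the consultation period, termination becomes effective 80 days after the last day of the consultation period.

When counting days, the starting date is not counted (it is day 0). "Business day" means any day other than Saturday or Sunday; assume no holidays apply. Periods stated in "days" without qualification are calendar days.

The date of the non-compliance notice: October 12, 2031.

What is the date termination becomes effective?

From Sunday, October 12, 2031, 3 business days (Oct 13, Oct 14, Oct 15, skipping weekends) brings us to Wednesday, October 15, 2031, which is the last day of the re-inspection period.
The last day of the corrective action period: 7 calendar days after October 15, 2031 is October 22, 2031.
Adding 30 calendar days to October 22, 2031 gives November 21, 2031, which is the last day of the consultation period.
The date termination becomes effective: 80 calendar days after November 21, 2031 is February 9, 2032.

February 9, 2032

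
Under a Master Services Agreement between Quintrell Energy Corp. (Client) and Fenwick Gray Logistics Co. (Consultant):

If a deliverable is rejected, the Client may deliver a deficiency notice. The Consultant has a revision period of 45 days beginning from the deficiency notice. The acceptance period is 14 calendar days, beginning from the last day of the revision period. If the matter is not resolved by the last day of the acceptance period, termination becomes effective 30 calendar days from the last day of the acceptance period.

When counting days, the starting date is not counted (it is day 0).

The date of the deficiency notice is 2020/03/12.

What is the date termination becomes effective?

2020/06/09

The last day of the revision period: 2020/03/12 + 45 days = 2020/04/26.
Adding 14 calendar days to 2020/04/26 gives 2020/05/10, which is the last day of the acceptance period.
The date termination becomes effective: 30 calendar days after 2020/05/10 is 2020/06/09.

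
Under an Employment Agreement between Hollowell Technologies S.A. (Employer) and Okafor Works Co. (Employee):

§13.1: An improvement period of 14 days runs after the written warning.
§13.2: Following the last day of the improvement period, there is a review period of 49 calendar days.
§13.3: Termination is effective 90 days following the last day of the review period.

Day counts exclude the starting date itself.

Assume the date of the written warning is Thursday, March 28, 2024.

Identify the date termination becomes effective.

The last day of the improvement period: March 28, 2024 + 14 days = April 11, 2024.
Adding 49 calendar days to April 11, 2024 gives May 30, 2024, which is the last day of the review period.
The date termination becomes effective: 90 calendar days after May 30, 2024 is August 28, 2024.

August 28, 2024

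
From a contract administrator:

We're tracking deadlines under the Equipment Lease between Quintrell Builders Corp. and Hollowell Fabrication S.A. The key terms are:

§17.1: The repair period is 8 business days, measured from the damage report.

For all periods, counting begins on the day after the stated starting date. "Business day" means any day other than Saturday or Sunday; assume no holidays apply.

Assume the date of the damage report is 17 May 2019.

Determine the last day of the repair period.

The last day of the repair period: 8 business days after Friday, 17 May 2019, skipping weekends — May 20, May 21, May 22, May 23, May 24, May 27, May 28, May 29 — lands on Wednesday, 29 May 2019.

29 May 2019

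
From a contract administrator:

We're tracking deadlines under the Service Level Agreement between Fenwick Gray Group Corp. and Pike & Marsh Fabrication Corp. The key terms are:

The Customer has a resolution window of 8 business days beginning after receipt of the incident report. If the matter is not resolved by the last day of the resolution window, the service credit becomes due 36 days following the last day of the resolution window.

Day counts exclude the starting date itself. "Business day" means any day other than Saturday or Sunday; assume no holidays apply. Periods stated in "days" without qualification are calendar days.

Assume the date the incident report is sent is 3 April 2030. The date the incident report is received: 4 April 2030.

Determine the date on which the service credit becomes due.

The last day of the resolution window: counting 8 business days from Thursday, 4 April 2030 (Apr 5, Apr 8, Apr 9, Apr 10, Apr 11, Apr 12, Apr 15, Apr 16, skipping weekends) reaches Tuesday, 16 April 2030.
The date on which the service credit becomes due: 16 April 2030 + 36 days = 22 May 2030.

22 May 2030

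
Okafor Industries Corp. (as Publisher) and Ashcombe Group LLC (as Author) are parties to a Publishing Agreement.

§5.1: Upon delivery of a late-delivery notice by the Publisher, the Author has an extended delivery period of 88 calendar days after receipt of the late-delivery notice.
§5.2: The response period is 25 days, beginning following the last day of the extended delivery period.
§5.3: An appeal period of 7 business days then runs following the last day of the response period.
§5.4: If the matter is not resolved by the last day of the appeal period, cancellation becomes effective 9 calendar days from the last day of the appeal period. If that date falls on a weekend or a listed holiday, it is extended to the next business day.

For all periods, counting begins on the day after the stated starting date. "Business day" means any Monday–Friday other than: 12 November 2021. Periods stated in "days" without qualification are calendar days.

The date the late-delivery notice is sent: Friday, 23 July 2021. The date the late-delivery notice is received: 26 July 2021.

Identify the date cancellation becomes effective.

6 December 2021

The last day of the extended delivery period: 26 July 2021 + 88 days = 22 October 2021.
Adding 25 calendar days to 22 October 2021 gives 16 November 2021, which is the last day of the response period.
From Tuesday, 16 November 2021, 7 business days (Nov 17, Nov 18, Nov 19, Nov 22, Nov 23, Nov 24, Nov 25, skipping weekends) brings us to Thursday, 25 November 2021, which is the last day of the appeal period.
The date cancellation becomes effective: 9 calendar days after 25 November 2021 is 4 December 2021. That falls on a Saturday, so it rolls to the next business day, Monday, 6 December 2021.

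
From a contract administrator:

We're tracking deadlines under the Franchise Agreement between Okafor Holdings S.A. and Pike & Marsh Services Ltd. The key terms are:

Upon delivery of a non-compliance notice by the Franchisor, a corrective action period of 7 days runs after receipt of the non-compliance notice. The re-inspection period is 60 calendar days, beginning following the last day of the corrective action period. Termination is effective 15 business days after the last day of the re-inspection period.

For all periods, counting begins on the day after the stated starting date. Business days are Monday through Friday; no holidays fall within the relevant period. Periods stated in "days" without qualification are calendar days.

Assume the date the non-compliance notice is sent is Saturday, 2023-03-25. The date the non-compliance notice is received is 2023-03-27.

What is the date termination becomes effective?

2023-06-23

The last day of the corrective action period: 7 calendar days after 2023-03-27 is 2023-04-03.
The last day of the re-inspection period: 60 calendar days after 2023-04-03 is 2023-06-02.
The date termination becomes effective: counting 15 business days from Friday, 2023-06-02 (Jun 5, Jun 6, Jun 7, Jun 8, …, Jun 21, Jun 22, Jun 23, skipping weekends) reaches Friday, 2023-06-23.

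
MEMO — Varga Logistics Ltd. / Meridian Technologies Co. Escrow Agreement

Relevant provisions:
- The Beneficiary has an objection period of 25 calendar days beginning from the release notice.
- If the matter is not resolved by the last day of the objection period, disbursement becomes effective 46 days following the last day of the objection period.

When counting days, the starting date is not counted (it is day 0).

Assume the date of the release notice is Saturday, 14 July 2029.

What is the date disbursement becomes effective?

The last day of the objection period: 25 calendar days after 14 July 2029 is 8 August 2029.
The date disbursement becomes effective: 46 calendar days after 8 August 2029 is 23 September 2029.

23 September 2029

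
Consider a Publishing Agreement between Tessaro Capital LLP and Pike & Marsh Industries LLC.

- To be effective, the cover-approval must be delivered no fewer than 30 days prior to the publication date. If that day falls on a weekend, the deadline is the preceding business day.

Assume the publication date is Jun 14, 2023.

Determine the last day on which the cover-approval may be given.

May 15, 2023

Jun 14, 2023 minus 30 days is May 15, 2023. That is a Monday, so no adjustment is needed.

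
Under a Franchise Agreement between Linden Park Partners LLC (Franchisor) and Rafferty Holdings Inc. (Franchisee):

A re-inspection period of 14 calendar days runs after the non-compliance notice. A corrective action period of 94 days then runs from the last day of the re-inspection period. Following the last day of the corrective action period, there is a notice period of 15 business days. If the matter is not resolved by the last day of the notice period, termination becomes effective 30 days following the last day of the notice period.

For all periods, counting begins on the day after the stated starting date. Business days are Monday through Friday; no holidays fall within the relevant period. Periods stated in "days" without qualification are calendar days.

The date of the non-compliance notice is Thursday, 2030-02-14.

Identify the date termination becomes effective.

The last day of the re-inspection period: 2030-02-14 + 14 days = 2030-02-28.
Adding 94 calendar days to 2030-02-28 gives 2030-06-02, which is the last day of the corrective action period.
The last day of the notice period: 15 business days after Sunday, 2030-06-02, skipping weekends — Jun 3, Jun 4, Jun 5, Jun 6, …, Jun 19, Jun 20, Jun 21 — lands on Friday, 2030-06-21.
The date termination becomes effective: 2030-06-21 + 30 days = 2030-07-21.

2030-07-21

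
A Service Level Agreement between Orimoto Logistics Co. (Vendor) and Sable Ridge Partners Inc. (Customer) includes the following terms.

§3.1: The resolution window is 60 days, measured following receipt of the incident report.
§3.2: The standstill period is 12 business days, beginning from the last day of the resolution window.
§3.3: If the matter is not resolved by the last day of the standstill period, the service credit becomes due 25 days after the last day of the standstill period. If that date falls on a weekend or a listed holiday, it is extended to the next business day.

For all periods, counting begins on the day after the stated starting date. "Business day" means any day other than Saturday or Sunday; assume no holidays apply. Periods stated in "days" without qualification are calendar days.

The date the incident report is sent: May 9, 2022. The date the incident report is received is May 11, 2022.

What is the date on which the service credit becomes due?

Aug 22, 2022

The last day of the resolution window: May 11, 2022 + 60 days = Jul 10, 2022.
The last day of the standstill period: counting 12 business days from Sunday, Jul 10, 2022 (Jul 11, Jul 12, Jul 13, Jul 14, …, Jul 22, Jul 25, Jul 26, skipping weekends) reaches Tuesday, Jul 26, 2022.
The date on which the service credit becomes due: 25 calendar days after Jul 26, 2022 is Aug 20, 2022. That falls on a Saturday, so it rolls to the next business day, Monday, Aug 22, 2022.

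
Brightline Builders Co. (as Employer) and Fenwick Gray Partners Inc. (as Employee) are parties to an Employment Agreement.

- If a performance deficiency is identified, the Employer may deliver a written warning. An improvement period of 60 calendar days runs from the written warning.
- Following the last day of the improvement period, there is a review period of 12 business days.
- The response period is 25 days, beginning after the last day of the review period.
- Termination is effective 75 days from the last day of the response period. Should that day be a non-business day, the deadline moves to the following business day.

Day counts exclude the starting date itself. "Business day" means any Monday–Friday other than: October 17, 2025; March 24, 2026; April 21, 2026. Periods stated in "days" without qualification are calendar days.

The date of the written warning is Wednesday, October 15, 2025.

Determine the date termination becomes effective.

The last day of the improvement period: 60 calendar days after October 15, 2025 is December 14, 2025.
From Sunday, December 14, 2025, 12 business days (Dec 15, Dec 16, Dec 17, Dec 18, …, Dec 26, Dec 29, Dec 30, skipping weekends) brings us to Tuesday, December 30, 2025, which is the last day of the review period.
The last day of the response period: December 30, 2025 + 25 days = January 24, 2026.
The date termination becomes effective: January 24, 2026 + 75 days = April 9, 2026. April 9, 2026 is a Thursday and is not a listed holiday, so no roll-forward applies.

April 9, 2026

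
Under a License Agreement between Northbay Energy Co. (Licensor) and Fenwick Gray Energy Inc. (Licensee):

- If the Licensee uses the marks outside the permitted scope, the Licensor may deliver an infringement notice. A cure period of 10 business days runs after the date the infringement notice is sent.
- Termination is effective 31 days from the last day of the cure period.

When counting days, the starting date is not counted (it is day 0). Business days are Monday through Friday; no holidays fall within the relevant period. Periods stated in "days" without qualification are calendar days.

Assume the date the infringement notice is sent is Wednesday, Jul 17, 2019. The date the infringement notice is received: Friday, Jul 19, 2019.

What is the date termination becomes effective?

Aug 31, 2019

The last day of the cure period: counting 10 business days from Wednesday, Jul 17, 2019 (Jul 18, Jul 19, Jul 22, Jul 23, Jul 24, Jul 25, Jul 26, Jul 29, Jul 30, Jul 31, skipping weekends) reaches Wednesday, Jul 31, 2019.
Adding 31 calendar days to Jul 31, 2019 gives Aug 31, 2019, which is the date termination becomes effective.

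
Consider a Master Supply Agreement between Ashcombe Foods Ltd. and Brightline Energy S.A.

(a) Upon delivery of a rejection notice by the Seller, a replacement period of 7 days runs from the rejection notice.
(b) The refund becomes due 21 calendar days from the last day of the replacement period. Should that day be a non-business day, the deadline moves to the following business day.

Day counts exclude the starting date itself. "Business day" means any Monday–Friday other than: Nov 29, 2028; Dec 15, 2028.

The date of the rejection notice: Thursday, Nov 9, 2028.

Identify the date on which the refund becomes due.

Dec 7, 2028

The last day of the replacement period: 7 calendar days after Nov 9, 2028 is Nov 16, 2028.
The date on which the refund becomes due: Nov 16, 2028 + 21 days = Dec 7, 2028. Dec 7, 2028 is a Thursday and is not a listed holiday, so no roll-forward applies.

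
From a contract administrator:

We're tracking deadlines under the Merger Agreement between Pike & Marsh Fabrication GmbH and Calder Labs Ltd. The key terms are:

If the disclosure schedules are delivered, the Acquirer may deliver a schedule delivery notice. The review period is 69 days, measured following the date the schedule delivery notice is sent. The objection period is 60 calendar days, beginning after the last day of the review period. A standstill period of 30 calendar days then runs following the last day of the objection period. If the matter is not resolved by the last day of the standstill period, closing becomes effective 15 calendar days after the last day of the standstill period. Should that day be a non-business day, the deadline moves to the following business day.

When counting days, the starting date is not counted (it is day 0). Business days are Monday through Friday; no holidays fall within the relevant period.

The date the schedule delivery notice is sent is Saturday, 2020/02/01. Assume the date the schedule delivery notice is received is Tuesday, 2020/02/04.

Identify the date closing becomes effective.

Adding 69 calendar days to 2020/02/01 gives 2020/04/10, which is the last day of the review period.
Adding 60 calendar days to 2020/04/10 gives 2020/06/09, which is the last day of the objection period.
The last day of the standstill period: 30 calendar days after 2020/06/09 is 2020/07/09.
The date closing becomes effective: 2020/07/09 + 15 days = 2020/07/24. 2020/07/24 is a Friday, so no roll-forward applies.

2020/07/24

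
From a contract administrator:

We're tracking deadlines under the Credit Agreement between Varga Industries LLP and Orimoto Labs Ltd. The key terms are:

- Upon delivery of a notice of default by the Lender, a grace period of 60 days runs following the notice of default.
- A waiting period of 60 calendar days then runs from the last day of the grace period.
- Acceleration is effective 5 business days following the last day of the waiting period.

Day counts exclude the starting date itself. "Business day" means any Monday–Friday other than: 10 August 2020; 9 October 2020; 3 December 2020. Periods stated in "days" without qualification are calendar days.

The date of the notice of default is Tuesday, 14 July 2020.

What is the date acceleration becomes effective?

The last day of the grace period: 60 calendar days after 14 July 2020 is 12 September 2020.
The last day of the waiting period: 12 September 2020 + 60 days = 11 November 2020.
The date acceleration becomes effective: 5 business days after Wednesday, 11 November 2020, skipping weekends — Nov 12, Nov 13, Nov 16, Nov 17, Nov 18 — lands on Wednesday, 18 November 2020.

18 November 2020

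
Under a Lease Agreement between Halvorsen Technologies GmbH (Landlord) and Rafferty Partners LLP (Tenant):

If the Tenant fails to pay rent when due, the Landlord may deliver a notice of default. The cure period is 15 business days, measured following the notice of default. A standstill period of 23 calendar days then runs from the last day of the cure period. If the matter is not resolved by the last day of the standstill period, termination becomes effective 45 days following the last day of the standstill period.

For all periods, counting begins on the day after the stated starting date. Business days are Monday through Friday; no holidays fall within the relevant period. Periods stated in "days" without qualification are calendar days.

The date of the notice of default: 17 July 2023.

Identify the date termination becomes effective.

14 October 2023

The last day of the cure period: 15 business days after Monday, 17 July 2023, skipping weekends — Jul 18, Jul 19, Jul 20, Jul 21, …, Aug 3, Aug 4, Aug 7 — lands on Monday, 7 August 2023.
The last day of the standstill period: 7 August 2023 + 23 days = 30 August 2023.
The date termination becomes effective: 30 August 2023 + 45 days = 14 October 2023.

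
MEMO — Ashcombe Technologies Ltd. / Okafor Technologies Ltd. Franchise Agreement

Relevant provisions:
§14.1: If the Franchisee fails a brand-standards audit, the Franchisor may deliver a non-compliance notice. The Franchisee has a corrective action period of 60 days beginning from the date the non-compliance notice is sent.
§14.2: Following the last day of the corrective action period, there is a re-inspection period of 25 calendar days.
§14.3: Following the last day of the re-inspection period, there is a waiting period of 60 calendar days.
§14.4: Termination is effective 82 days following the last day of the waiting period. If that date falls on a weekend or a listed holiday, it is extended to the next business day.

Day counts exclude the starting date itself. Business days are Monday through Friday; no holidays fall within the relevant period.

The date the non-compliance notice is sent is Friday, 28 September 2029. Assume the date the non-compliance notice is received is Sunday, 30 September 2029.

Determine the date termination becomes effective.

13 May 2030

Adding 60 calendar days to 28 September 2029 gives 27 November 2029, which is the last day of the corrective action period.
The last day of the re-inspection period: 25 calendar days after 27 November 2029 is 22 December 2029.
Adding 60 calendar days to 22 December 2029 gives 20 February 2030, which is the last day of the waiting period.
The date termination becomes effective: 20 February 2030 + 82 days = 13 May 2030. 13 May 2030 is a Monday, so no roll-forward applies.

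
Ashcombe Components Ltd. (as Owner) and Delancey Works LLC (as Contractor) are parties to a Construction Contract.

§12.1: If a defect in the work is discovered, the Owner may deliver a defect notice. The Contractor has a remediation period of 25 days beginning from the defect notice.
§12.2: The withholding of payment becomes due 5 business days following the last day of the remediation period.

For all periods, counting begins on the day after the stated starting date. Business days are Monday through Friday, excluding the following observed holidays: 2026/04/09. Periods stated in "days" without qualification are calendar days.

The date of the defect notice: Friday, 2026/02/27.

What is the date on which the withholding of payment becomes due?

2026/03/31

Adding 25 calendar days to 2026/02/27 gives 2026/03/24, which is the last day of the remediation period.
From Tuesday, 2026/03/24, 5 business days (Mar 25, Mar 26, Mar 27, Mar 30, Mar 31, skipping weekends) brings us to Tuesday, 2026/03/31, which is the date on which the withholding of payment becomes due.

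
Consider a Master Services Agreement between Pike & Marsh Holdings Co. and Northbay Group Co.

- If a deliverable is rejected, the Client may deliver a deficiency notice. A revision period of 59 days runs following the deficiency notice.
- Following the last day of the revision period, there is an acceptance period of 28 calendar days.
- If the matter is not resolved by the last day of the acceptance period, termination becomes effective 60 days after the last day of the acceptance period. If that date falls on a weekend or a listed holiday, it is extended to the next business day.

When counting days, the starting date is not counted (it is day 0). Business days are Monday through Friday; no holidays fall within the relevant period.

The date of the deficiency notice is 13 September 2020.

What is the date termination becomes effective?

8 February 2021

The last day of the revision period: 59 calendar days after 13 September 2020 is 11 November 2020.
The last day of the acceptance period: 11 November 2020 + 28 days = 9 December 2020.
Adding 60 calendar days to 9 December 2020 gives 7 February 2021, which is the date termination becomes effective. That falls on a Sunday, so it rolls to the next business day, Monday, 8 February 2021.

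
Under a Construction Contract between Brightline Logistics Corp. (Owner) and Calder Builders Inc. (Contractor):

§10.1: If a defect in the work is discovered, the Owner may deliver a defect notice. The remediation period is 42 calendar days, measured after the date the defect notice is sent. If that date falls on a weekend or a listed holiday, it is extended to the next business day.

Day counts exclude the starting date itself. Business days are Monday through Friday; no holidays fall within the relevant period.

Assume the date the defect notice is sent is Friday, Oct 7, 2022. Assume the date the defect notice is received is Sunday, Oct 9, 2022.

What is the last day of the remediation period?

Nov 18, 2022

Adding 42 calendar days to Oct 7, 2022 gives Nov 18, 2022, which is the last day of the remediation period. Nov 18, 2022 is a Friday, so no roll-forward applies.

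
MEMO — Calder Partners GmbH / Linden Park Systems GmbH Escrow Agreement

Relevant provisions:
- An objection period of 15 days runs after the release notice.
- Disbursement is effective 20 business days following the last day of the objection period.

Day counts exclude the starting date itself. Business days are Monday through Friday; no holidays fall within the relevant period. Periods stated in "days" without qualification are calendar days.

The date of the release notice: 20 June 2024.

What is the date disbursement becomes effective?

The last day of the objection period: 20 June 2024 + 15 days = 5 July 2024.
From Friday, 5 July 2024, 20 business days (Jul 8, Jul 9, Jul 10, Jul 11, …, Jul 31, Aug 1, Aug 2, skipping weekends) brings us to Friday, 2 August 2024, which is the date disbursement becomes effective.

2 August 2024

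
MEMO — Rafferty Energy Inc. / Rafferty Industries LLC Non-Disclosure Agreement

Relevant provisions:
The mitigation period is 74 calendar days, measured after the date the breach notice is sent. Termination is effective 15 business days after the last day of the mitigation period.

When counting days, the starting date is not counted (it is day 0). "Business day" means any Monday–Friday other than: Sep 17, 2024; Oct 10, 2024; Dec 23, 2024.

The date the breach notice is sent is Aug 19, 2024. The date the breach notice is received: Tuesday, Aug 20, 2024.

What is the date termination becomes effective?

Nov 22, 2024

Adding 74 calendar days to Aug 19, 2024 gives Nov 1, 2024, which is the last day of the mitigation period.
From Friday, Nov 1, 2024, 15 business days (Nov 4, Nov 5, Nov 6, Nov 7, …, Nov 20, Nov 21, Nov 22, skipping weekends) brings us to Friday, Nov 22, 2024, which is the date termination becomes effective.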